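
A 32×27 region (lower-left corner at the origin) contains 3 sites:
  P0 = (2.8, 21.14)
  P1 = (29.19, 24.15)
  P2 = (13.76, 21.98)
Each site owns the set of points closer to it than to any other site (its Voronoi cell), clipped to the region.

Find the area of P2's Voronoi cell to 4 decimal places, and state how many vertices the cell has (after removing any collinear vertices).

1. box [0,32]×[0,27]: [(0, 0) (32, 0) (32, 27) (0, 27)]
2. ⊥bis P2·P0 via (8.28,21.56): [(9.9324, 0) (32, 0) (32, 27) (7.8631, 27)]  |A|=623.7611
3. ⊥bis P2·P1 via (21.475,23.065): [(9.9324, 0) (24.7187, 0) (20.9216, 27) (7.8631, 27)]  |A|=375.9058
4. canonical 4-gon: [(9.9324, 0) (24.7187, 0) (20.9216, 27) (7.8631, 27)]
5. shoelace: 375.9058

Area of P2's cell: 375.9058 (4 vertices)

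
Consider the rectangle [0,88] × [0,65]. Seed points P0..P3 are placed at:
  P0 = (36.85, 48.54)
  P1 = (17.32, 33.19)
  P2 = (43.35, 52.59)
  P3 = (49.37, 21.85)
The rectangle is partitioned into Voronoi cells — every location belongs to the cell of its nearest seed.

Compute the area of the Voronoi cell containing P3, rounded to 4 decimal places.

Area of P3's cell: 2289.2894

1. box [0,88]×[0,65]: [(0, 0) (88, 0) (88, 65) (0, 65)]
2. ⊥bis P3·P0 via (43.11,35.195): [(0, 14.9725) (0, 0) (88, 0) (88, 56.2524)]  |A|=3133.8991
3. ⊥bis P3·P1 via (33.345,27.52): [(34.6577, 31.2301) (23.6078, 0) (88, 0) (88, 56.2524)]  |A|=2505.8043
4. ⊥bis P3·P2 via (46.36,37.22): [(48.1915, 37.5787) (34.6577, 31.2301) (23.6078, 0) (88, 0) (88, 45.3746)]  |A|=2289.2894
5. canonical 5-gon: [(48.1915, 37.5787) (34.6577, 31.2301) (23.6078, 0) (88, 0) (88, 45.3746)]
6. shoelace: 2289.2894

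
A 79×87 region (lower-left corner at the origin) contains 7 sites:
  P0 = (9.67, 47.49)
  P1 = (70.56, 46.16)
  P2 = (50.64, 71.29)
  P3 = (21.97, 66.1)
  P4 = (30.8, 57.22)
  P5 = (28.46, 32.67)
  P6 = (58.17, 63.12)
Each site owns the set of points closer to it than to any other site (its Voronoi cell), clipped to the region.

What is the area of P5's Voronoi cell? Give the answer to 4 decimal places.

Area of P5's cell: 2122.5912

1. box [0,79]×[0,87]: [(0, 0) (79, 0) (79, 87) (0, 87)]
2. ⊥bis P5·P0 via (19.065,40.08): [(0, 15.9078) (0, 0) (79, 0) (79, 87) (56.0716, 87)]  |A|=4879.8738
3. ⊥bis P5·P1 via (49.51,39.415): [(40.563, 67.337) (0, 15.9078) (0, 0) (62.1397, 0)]  |A|=2414.7827
4. ⊥bis P5·P2 via (39.55,51.98): [(46.8221, 47.8035) (31.911, 56.3672) (0, 15.9078) (0, 0) (62.1397, 0)]  |A|=2295.9506
5. ⊥bis P5·P3 via (25.215,49.385): [(46.8221, 47.8035) (39.3054, 52.1205) (26.619, 49.6576) (0, 15.9078) (0, 0) (62.1397, 0)]  |A|=2259.9069
6. ⊥bis P5·P4 via (29.63,44.945): [(48.3085, 43.1646) (23.3725, 45.5414) (0, 15.9078) (0, 0) (62.1397, 0)]  |A|=2122.6073
7. ⊥bis P5·P6 via (43.315,47.895): [(48.3746, 42.9583) (48.1474, 43.18) (23.3725, 45.5414) (0, 15.9078) (0, 0) (62.1397, 0)]  |A|=2122.5912
8. canonical 6-gon: [(48.3746, 42.9583) (48.1474, 43.18) (23.3725, 45.5414) (0, 15.9078) (0, 0) (62.1397, 0)]
9. shoelace: 2122.5912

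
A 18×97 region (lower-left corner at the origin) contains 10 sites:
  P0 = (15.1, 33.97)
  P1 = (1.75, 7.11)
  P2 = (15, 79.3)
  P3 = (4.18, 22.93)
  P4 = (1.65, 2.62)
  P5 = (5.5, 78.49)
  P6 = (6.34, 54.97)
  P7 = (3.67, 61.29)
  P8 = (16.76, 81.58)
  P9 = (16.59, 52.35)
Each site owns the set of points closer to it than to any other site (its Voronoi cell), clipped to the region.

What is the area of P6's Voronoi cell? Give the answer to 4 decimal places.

Area of P6's cell: 180.1354

1. box [0,18]×[0,97]: [(0, 0) (18, 0) (18, 97) (0, 97)]
2. ⊥bis P6·P0 via (10.72,44.47): [(0, 39.9982) (18, 47.5068) (18, 97) (0, 97)]  |A|=958.4547
3. ⊥bis P6·P1 via (4.045,31.04): [(0, 39.9982) (18, 47.5068) (18, 97) (0, 97)]  |A|=958.4547
4. ⊥bis P6·P2 via (10.67,67.135): [(0, 70.9329) (0, 39.9982) (18, 47.5068) (18, 64.526)]  |A|=431.5843
5. ⊥bis P6·P3 via (5.26,38.95): [(0, 70.9329) (0, 39.9982) (18, 47.5068) (18, 64.526)]  |A|=431.5843
6. ⊥bis P6·P4 via (3.995,28.795): [(0, 70.9329) (0, 39.9982) (18, 47.5068) (18, 64.526)]  |A|=431.5843
7. ⊥bis P6·P5 via (5.92,66.73): [(11.2709, 66.9211) (0, 66.5186) (0, 39.9982) (18, 47.5068) (18, 64.526)]  |A|=406.7076
8. ⊥bis P6·P7 via (5.005,58.13): [(0, 56.0155) (0, 39.9982) (18, 47.5068) (18, 63.62)]  |A|=289.1744
9. ⊥bis P6·P8 via (11.55,68.275): [(0, 56.0155) (0, 39.9982) (18, 47.5068) (18, 63.62)]  |A|=289.1744
10. ⊥bis P6·P9 via (11.465,53.66): [(13.5279, 61.7307) (0, 56.0155) (0, 39.9982) (8.9245, 43.721)]  |A|=180.1354
11. canonical 4-gon: [(13.5279, 61.7307) (0, 56.0155) (0, 39.9982) (8.9245, 43.721)]
12. shoelace: 180.1354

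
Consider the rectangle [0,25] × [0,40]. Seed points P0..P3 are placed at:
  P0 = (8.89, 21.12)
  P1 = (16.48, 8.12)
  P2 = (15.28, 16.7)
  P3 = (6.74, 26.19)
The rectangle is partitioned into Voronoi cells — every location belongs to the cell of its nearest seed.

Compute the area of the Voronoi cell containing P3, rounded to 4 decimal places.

Area of P3's cell: 348.9105

1. box [0,25]×[0,40]: [(0, 0) (25, 0) (25, 40) (0, 40)]
2. ⊥bis P3·P0 via (7.815,23.655): [(0, 20.3409) (25, 30.9425) (25, 40) (0, 40)]  |A|=358.9566
3. ⊥bis P3·P1 via (11.61,17.155): [(0, 20.3409) (25, 30.9425) (25, 40) (0, 40)]  |A|=358.9566
4. ⊥bis P3·P2 via (11.01,21.445): [(0, 20.3409) (18.5019, 28.1869) (25, 34.0345) (25, 40) (0, 40)]  |A|=348.9105
5. canonical 5-gon: [(0, 20.3409) (18.5019, 28.1869) (25, 34.0345) (25, 40) (0, 40)]
6. shoelace: 348.9105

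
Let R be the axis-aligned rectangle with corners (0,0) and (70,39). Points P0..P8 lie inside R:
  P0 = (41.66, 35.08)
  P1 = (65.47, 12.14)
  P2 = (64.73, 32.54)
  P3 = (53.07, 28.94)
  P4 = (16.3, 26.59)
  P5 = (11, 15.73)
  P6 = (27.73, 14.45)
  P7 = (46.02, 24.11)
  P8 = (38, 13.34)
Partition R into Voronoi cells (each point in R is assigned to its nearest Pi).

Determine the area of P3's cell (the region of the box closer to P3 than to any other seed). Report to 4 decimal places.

1. box [0,70]×[0,39]: [(0, 0) (70, 0) (70, 39) (0, 39)]
2. ⊥bis P3·P0 via (47.365,32.01): [(30.1396, 0) (70, 0) (70, 39) (51.1265, 39)]  |A|=1145.3105
3. ⊥bis P3·P1 via (59.27,20.54): [(30.1396, 0) (31.4416, 0) (70, 28.4598) (70, 39) (51.1265, 39)]  |A|=596.6293
4. ⊥bis P3·P2 via (58.9,30.74): [(30.1396, 0) (31.4416, 0) (61.5334, 22.2106) (56.3497, 39) (51.1265, 39)]  |A|=437.4198
5. ⊥bis P3·P4 via (34.685,27.765): [(35.7886, 10.4975) (36.2334, 3.5368) (61.5334, 22.2106) (56.3497, 39) (51.1265, 39)]  |A|=413.1222
6. ⊥bis P3·P5 via (32.035,22.335): [(35.7886, 10.4975) (35.7979, 10.3512) (37.617, 4.558) (61.5334, 22.2106) (56.3497, 39) (51.1265, 39)]  |A|=408.1859
7. ⊥bis P3·P6 via (40.4,21.695): [(41.1286, 20.4208) (46.465, 11.0887) (61.5334, 22.2106) (56.3497, 39) (51.1265, 39)]  |A|=324.4392
8. ⊥bis P3·P7 via (49.545,26.525): [(46.6709, 30.7201) (55.5344, 17.7828) (61.5334, 22.2106) (56.3497, 39) (51.1265, 39)]  |A|=182.7642
9. ⊥bis P3·P8 via (45.535,21.14): [(46.6709, 30.7201) (55.5344, 17.7828) (61.5334, 22.2106) (56.3497, 39) (51.1265, 39)]  |A|=182.7642
10. canonical 5-gon: [(46.6709, 30.7201) (55.5344, 17.7828) (61.5334, 22.2106) (56.3497, 39) (51.1265, 39)]
11. shoelace: 182.7642

Area of P3's cell: 182.7642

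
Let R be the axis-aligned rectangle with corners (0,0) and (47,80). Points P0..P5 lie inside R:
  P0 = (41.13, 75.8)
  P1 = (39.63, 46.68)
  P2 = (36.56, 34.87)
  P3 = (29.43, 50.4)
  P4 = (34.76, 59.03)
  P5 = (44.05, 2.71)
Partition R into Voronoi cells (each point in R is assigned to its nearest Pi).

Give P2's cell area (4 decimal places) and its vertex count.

Area of P2's cell: 1021.5816 (5 vertices)

1. box [0,47]×[0,80]: [(0, 0) (47, 0) (47, 80) (0, 80)]
2. ⊥bis P2·P0 via (38.845,55.335): [(0, 59.6722) (0, 0) (47, 0) (47, 54.4245)]  |A|=2681.2716
3. ⊥bis P2·P1 via (38.095,40.775): [(0, 50.6778) (0, 0) (47, 0) (47, 38.4602)]  |A|=2094.741
4. ⊥bis P2·P3 via (32.995,42.635): [(32.252, 42.2939) (0, 27.4866) (0, 0) (47, 0) (47, 38.4602)]  |A|=1720.7606
5. ⊥bis P2·P4 via (35.66,46.95): [(32.252, 42.2939) (0, 27.4866) (0, 0) (47, 0) (47, 38.4602)]  |A|=1720.7606
6. ⊥bis P2·P5 via (40.305,18.79): [(32.252, 42.2939) (0, 27.4866) (0, 9.403) (47, 20.3493) (47, 38.4602)]  |A|=1021.5816
7. canonical 5-gon: [(32.252, 42.2939) (0, 27.4866) (0, 9.403) (47, 20.3493) (47, 38.4602)]
8. shoelace: 1021.5816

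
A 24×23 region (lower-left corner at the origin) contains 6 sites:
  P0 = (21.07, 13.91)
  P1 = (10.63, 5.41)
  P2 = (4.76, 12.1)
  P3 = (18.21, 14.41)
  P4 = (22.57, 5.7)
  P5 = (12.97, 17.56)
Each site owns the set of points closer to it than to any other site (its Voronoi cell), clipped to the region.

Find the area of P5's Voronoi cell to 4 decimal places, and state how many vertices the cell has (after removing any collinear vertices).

Area of P5's cell: 104.6637 (4 vertices)

1. box [0,24]×[0,23]: [(0, 0) (24, 0) (24, 23) (0, 23)]
2. ⊥bis P5·P0 via (17.02,15.735): [(0, 0) (9.9295, 0) (20.2937, 23) (0, 23)]  |A|=347.5676
3. ⊥bis P5·P1 via (11.8,11.485): [(0, 13.7576) (14.841, 10.8993) (20.2937, 23) (0, 23)]  |A|=191.367
4. ⊥bis P5·P2 via (8.865,14.83): [(10.9852, 11.6419) (14.841, 10.8993) (20.2937, 23) (3.4316, 23)]  |A|=121.1139
5. ⊥bis P5·P3 via (15.59,15.985): [(10.9852, 11.6419) (12.7723, 11.2977) (19.807, 23) (3.4316, 23)]  |A|=104.6637
6. ⊥bis P5·P4 via (17.77,11.63): [(10.9852, 11.6419) (12.7723, 11.2977) (19.807, 23) (3.4316, 23)]  |A|=104.6637
7. canonical 4-gon: [(10.9852, 11.6419) (12.7723, 11.2977) (19.807, 23) (3.4316, 23)]
8. shoelace: 104.6637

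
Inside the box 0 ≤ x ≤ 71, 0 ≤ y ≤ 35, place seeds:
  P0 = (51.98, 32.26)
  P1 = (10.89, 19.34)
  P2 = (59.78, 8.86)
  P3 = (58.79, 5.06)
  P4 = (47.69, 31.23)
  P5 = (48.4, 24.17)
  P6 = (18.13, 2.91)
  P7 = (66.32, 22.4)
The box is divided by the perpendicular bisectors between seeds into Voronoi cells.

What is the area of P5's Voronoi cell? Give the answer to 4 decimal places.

1. box [0,71]×[0,35]: [(0, 0) (71, 0) (71, 35) (0, 35)]
2. ⊥bis P5·P0 via (50.19,28.215): [(0, 0) (71, 0) (71, 19.0061) (34.8574, 35) (0, 35)]  |A|=2195.97
3. ⊥bis P5·P1 via (29.645,21.755): [(32.4463, 0) (71, 0) (71, 19.0061) (34.8574, 35) (27.9395, 35)]  |A|=1139.2186
4. ⊥bis P5·P2 via (54.09,16.515): [(32.3961, 0.3898) (62.5011, 22.767) (34.8574, 35) (27.9395, 35)]  |A|=613.1471
5. ⊥bis P5·P3 via (53.595,14.615): [(32.0712, 2.9127) (45.9197, 10.442) (62.5011, 22.767) (34.8574, 35) (27.9395, 35)]  |A|=594.4554
6. ⊥bis P5·P4 via (48.045,27.7): [(29.1245, 25.7972) (32.0712, 2.9127) (45.9197, 10.442) (62.5011, 22.767) (50.7411, 27.9711)]  |A|=469.3886
7. ⊥bis P5·P6 via (33.265,13.54): [(29.1245, 25.7972) (30.1276, 18.007) (38.3366, 6.3191) (45.9197, 10.442) (62.5011, 22.767) (50.7411, 27.9711)]  |A|=418.7926
8. ⊥bis P5·P7 via (57.36,23.285): [(29.1245, 25.7972) (30.1276, 18.007) (38.3366, 6.3191) (45.9197, 10.442) (56.8974, 18.6018) (57.5263, 24.9685) (50.7411, 27.9711)]  |A|=402.2635
9. canonical 7-gon: [(29.1245, 25.7972) (30.1276, 18.007) (38.3366, 6.3191) (45.9197, 10.442) (56.8974, 18.6018) (57.5263, 24.9685) (50.7411, 27.9711)]
10. shoelace: 402.2635

Area of P5's cell: 402.2635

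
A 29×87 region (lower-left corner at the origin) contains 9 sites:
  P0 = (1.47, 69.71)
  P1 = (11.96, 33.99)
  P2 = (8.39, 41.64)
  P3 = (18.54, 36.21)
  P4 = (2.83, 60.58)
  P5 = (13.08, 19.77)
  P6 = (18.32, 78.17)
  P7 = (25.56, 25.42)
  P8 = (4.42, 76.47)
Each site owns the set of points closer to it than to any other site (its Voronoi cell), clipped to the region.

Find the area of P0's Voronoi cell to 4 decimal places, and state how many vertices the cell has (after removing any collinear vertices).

Area of P0's cell: 74.6366 (4 vertices)

1. box [0,29]×[0,87]: [(0, 0) (29, 0) (29, 87) (0, 87)]
2. ⊥bis P0·P1 via (6.715,51.85): [(0, 49.878) (29, 58.3945) (29, 87) (0, 87)]  |A|=953.0489
3. ⊥bis P0·P2 via (4.93,55.675): [(0, 54.4596) (29, 61.6089) (29, 87) (0, 87)]  |A|=840.0065
4. ⊥bis P0·P3 via (10.005,52.96): [(0, 54.4596) (25.0838, 60.6435) (29, 62.6389) (29, 87) (0, 87)]  |A|=837.9896
5. ⊥bis P0·P4 via (2.15,65.145): [(0, 64.8247) (29, 69.1446) (29, 87) (0, 87)]  |A|=580.4452
6. ⊥bis P0·P5 via (7.275,44.74): [(0, 64.8247) (29, 69.1446) (29, 87) (0, 87)]  |A|=580.4452
7. ⊥bis P0·P6 via (9.895,73.94): [(0, 64.8247) (13.4646, 66.8304) (3.3379, 87) (0, 87)]  |A|=182.9519
8. ⊥bis P0·P7 via (13.515,47.565): [(0, 64.8247) (13.4646, 66.8304) (3.3379, 87) (0, 87)]  |A|=182.9519
9. ⊥bis P0·P8 via (2.945,73.09): [(0, 74.3752) (0, 64.8247) (13.4646, 66.8304) (12.3915, 68.9676)]  |A|=74.6366
10. canonical 4-gon: [(0, 74.3752) (0, 64.8247) (13.4646, 66.8304) (12.3915, 68.9676)]
11. shoelace: 74.6366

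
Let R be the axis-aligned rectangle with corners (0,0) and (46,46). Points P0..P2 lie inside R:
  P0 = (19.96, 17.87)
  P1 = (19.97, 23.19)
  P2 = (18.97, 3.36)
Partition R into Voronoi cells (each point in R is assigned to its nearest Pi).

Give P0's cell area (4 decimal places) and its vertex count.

1. box [0,46]×[0,46]: [(0, 0) (46, 0) (46, 46) (0, 46)]
2. ⊥bis P0·P1 via (19.965,20.53): [(0, 20.5675) (0, 0) (46, 0) (46, 20.4811)]  |A|=944.1176
3. ⊥bis P0·P2 via (19.465,10.615): [(0, 20.5675) (0, 11.9431) (46, 8.8045) (46, 20.4811)]  |A|=466.9223
4. canonical 4-gon: [(0, 20.5675) (0, 11.9431) (46, 8.8045) (46, 20.4811)]
5. shoelace: 466.9223

Area of P0's cell: 466.9223 (4 vertices)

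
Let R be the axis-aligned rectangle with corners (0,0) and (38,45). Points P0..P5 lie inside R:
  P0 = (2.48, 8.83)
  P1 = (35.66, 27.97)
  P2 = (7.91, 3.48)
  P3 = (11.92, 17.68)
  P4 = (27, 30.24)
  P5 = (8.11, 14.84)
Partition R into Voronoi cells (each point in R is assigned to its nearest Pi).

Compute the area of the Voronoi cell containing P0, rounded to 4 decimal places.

1. box [0,38]×[0,45]: [(0, 0) (38, 0) (38, 45) (0, 45)]
2. ⊥bis P0·P1 via (19.07,18.4): [(0, 0) (29.6841, 0) (3.7257, 45) (0, 45)]  |A|=751.7205
3. ⊥bis P0·P2 via (5.195,6.155): [(0, 0.8823) (18.4015, 19.5589) (3.7257, 45) (0, 45)]  |A|=453.3077
4. ⊥bis P0·P3 via (7.2,13.255): [(0, 20.935) (0, 0.8823) (9.6332, 10.6596)]  |A|=96.5859
5. ⊥bis P0·P4 via (14.74,19.535): [(0, 20.935) (0, 0.8823) (9.6332, 10.6596)]  |A|=96.5859
6. ⊥bis P0·P5 via (5.295,11.835): [(0, 16.7952) (0, 0.8823) (8.1532, 9.1575)]  |A|=64.8708
7. canonical 3-gon: [(0, 16.7952) (0, 0.8823) (8.1532, 9.1575)]
8. shoelace: 64.8708

Area of P0's cell: 64.8708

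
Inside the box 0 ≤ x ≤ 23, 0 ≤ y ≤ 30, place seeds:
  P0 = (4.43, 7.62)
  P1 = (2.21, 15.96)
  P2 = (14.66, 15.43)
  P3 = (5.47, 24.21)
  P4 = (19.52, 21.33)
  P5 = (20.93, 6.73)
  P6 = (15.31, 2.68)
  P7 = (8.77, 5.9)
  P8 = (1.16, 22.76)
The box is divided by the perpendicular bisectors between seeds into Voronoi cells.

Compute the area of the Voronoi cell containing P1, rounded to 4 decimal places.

1. box [0,23]×[0,30]: [(0, 0) (23, 0) (23, 30) (0, 30)]
2. ⊥bis P1·P0 via (3.32,11.79): [(0, 10.9063) (23, 17.0286) (23, 30) (0, 30)]  |A|=368.7496
3. ⊥bis P1·P2 via (8.435,15.695): [(0, 10.9063) (8.3255, 13.1224) (9.044, 30) (0, 30)]  |A|=155.8026
4. ⊥bis P1·P3 via (3.84,20.085): [(0, 21.6024) (0, 10.9063) (8.3255, 13.1224) (8.5428, 18.2267)]  |A|=66.6944
5. ⊥bis P1·P4 via (10.865,18.645): [(0, 21.6024) (0, 10.9063) (8.3255, 13.1224) (8.5428, 18.2267)]  |A|=66.6944
6. ⊥bis P1·P5 via (11.57,11.345): [(0, 21.6024) (0, 10.9063) (8.3255, 13.1224) (8.5428, 18.2267)]  |A|=66.6944
7. ⊥bis P1·P6 via (8.76,9.32): [(0, 21.6024) (0, 10.9063) (8.3255, 13.1224) (8.5428, 18.2267)]  |A|=66.6944
8. ⊥bis P1·P7 via (5.49,10.93): [(0, 21.6024) (0, 10.9063) (8.3255, 13.1224) (8.5428, 18.2267)]  |A|=66.6944
9. ⊥bis P1·P8 via (1.685,19.36): [(4.5537, 19.803) (0, 19.0998) (0, 10.9063) (8.3255, 13.1224) (8.5428, 18.2267)]  |A|=60.9964
10. canonical 5-gon: [(4.5537, 19.803) (0, 19.0998) (0, 10.9063) (8.3255, 13.1224) (8.5428, 18.2267)]
11. shoelace: 60.9964

Area of P1's cell: 60.9964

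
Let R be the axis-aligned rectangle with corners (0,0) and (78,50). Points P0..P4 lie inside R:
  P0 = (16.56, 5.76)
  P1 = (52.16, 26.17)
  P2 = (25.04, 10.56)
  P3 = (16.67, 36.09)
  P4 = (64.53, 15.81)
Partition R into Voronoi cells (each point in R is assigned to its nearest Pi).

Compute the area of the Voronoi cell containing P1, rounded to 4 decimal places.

1. box [0,78]×[0,50]: [(0, 0) (78, 0) (78, 50) (0, 50)]
2. ⊥bis P1·P0 via (34.36,15.965): [(43.513, 0) (78, 0) (78, 50) (14.8472, 50)]  |A|=2440.9949
3. ⊥bis P1·P2 via (38.6,18.365): [(49.1707, 0) (78, 0) (78, 50) (20.3912, 50)]  |A|=2160.952
4. ⊥bis P1·P3 via (34.415,31.13): [(33.3813, 27.4317) (49.1707, 0) (78, 0) (78, 50) (39.6895, 50)]  |A|=1943.188
5. ⊥bis P1·P4 via (58.345,20.99): [(33.3813, 27.4317) (45.7471, 5.9479) (78, 44.4584) (78, 50) (39.6895, 50)]  |A|=1140.4954
6. canonical 5-gon: [(33.3813, 27.4317) (45.7471, 5.9479) (78, 44.4584) (78, 50) (39.6895, 50)]
7. shoelace: 1140.4954

Area of P1's cell: 1140.4954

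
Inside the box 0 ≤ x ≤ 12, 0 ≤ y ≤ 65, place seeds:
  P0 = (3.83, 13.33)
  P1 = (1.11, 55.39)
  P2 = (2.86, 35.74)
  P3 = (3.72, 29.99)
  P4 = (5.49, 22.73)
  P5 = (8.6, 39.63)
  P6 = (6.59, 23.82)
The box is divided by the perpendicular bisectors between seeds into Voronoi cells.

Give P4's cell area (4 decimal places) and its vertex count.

1. box [0,12]×[0,65]: [(0, 0) (12, 0) (12, 65) (0, 65)]
2. ⊥bis P4·P0 via (4.66,18.03): [(0, 18.8529) (12, 16.7338) (12, 65) (0, 65)]  |A|=566.4797
3. ⊥bis P4·P1 via (3.3,39.06): [(0, 38.6174) (0, 18.8529) (12, 16.7338) (12, 40.2267)]  |A|=259.5448
4. ⊥bis P4·P2 via (4.175,29.235): [(0, 28.391) (0, 18.8529) (12, 16.7338) (12, 30.8168)]  |A|=141.7268
5. ⊥bis P4·P3 via (4.605,26.36): [(0, 25.2373) (0, 18.8529) (12, 16.7338) (12, 28.1629)]  |A|=106.8809
6. ⊥bis P4·P5 via (7.045,31.18): [(0, 25.2373) (0, 18.8529) (12, 16.7338) (12, 28.1629)]  |A|=106.8809
7. ⊥bis P4·P6 via (6.04,23.275): [(3.2986, 26.0415) (0, 25.2373) (0, 18.8529) (12, 16.7338) (12, 17.2603)]  |A|=59.4472
8. canonical 5-gon: [(3.2986, 26.0415) (0, 25.2373) (0, 18.8529) (12, 16.7338) (12, 17.2603)]
9. shoelace: 59.4472

Area of P4's cell: 59.4472 (5 vertices)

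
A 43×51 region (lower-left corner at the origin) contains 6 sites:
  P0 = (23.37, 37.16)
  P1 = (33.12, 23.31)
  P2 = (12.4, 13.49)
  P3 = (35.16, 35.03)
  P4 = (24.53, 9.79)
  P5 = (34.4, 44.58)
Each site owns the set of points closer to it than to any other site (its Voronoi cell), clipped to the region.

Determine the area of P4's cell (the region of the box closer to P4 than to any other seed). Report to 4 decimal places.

Area of P4's cell: 380.1105

1. box [0,43]×[0,51]: [(0, 0) (43, 0) (43, 51) (0, 51)]
2. ⊥bis P4·P0 via (23.95,23.475): [(0, 22.4599) (0, 0) (43, 0) (43, 24.2824)]  |A|=1004.96
3. ⊥bis P4·P1 via (28.825,16.55): [(18.3023, 23.2356) (0, 22.4599) (0, 0) (43, 0) (43, 7.5438)]  |A|=798.2585
4. ⊥bis P4·P2 via (18.465,11.64): [(21.4014, 21.2666) (14.9145, 0) (43, 0) (43, 7.5438)]  |A|=380.1105
5. ⊥bis P4·P3 via (29.845,22.41): [(21.4014, 21.2666) (14.9145, 0) (43, 0) (43, 7.5438)]  |A|=380.1105
6. ⊥bis P4·P5 via (29.465,27.185): [(21.4014, 21.2666) (14.9145, 0) (43, 0) (43, 7.5438)]  |A|=380.1105
7. canonical 4-gon: [(21.4014, 21.2666) (14.9145, 0) (43, 0) (43, 7.5438)]
8. shoelace: 380.1105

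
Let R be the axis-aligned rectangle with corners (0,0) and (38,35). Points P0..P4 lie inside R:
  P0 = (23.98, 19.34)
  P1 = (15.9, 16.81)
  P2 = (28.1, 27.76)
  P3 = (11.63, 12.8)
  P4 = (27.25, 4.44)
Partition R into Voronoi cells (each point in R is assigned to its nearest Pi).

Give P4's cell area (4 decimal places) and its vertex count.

Area of P4's cell: 250.7076 (5 vertices)

1. box [0,38]×[0,35]: [(0, 0) (38, 0) (38, 35) (0, 35)]
2. ⊥bis P4·P0 via (25.615,11.89): [(0, 6.2685) (0, 0) (38, 0) (38, 14.6081)]  |A|=396.6536
3. ⊥bis P4·P1 via (21.575,10.625): [(22.117, 11.1223) (9.9952, 0) (38, 0) (38, 14.6081)]  |A|=271.7492
4. ⊥bis P4·P2 via (27.675,16.1): [(22.117, 11.1223) (9.9952, 0) (38, 0) (38, 14.6081)]  |A|=271.7492
5. ⊥bis P4·P3 via (19.44,8.62): [(22.117, 11.1223) (19.4884, 8.7105) (14.8265, 0) (38, 0) (38, 14.6081)]  |A|=250.7076
6. canonical 5-gon: [(22.117, 11.1223) (19.4884, 8.7105) (14.8265, 0) (38, 0) (38, 14.6081)]
7. shoelace: 250.7076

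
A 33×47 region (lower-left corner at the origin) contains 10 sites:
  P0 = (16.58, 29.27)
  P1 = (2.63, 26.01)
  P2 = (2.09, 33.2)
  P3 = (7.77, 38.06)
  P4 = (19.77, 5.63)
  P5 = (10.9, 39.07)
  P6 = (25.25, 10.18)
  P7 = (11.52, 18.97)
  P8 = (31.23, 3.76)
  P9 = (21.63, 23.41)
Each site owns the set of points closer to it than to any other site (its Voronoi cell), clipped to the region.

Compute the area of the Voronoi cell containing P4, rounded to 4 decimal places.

Area of P4's cell: 211.7445

1. box [0,33]×[0,47]: [(0, 0) (33, 0) (33, 47) (0, 47)]
2. ⊥bis P4·P0 via (18.175,17.45): [(0, 14.9975) (0, 0) (33, 0) (33, 19.4505)]  |A|=568.3911
3. ⊥bis P4·P1 via (11.2,15.82): [(12.1755, 16.6404) (0, 6.4006) (0, 0) (33, 0) (33, 19.4505)]  |A|=516.0554
4. ⊥bis P4·P2 via (10.93,19.415): [(12.1755, 16.6404) (0, 6.4006) (0, 0) (33, 0) (33, 19.4505)]  |A|=516.0554
5. ⊥bis P4·P3 via (13.77,21.845): [(12.1755, 16.6404) (0, 6.4006) (0, 0) (33, 0) (33, 19.4505)]  |A|=516.0554
6. ⊥bis P4·P5 via (15.335,22.35): [(12.1755, 16.6404) (0, 6.4006) (0, 0) (33, 0) (33, 19.4505)]  |A|=516.0554
7. ⊥bis P4·P6 via (22.51,7.905): [(14.9466, 17.0144) (12.1755, 16.6404) (0, 6.4006) (0, 0) (29.0735, 0)]  |A|=307.0776
8. ⊥bis P4·P7 via (15.645,12.3): [(17.7698, 13.6141) (0, 2.6245) (0, 0) (29.0735, 0)]  |A|=221.2224
9. ⊥bis P4·P8 via (25.5,4.695): [(25.4467, 4.3681) (17.7698, 13.6141) (0, 2.6245) (0, 0) (24.7339, 0)]  |A|=211.7445
10. ⊥bis P4·P9 via (20.7,14.52): [(25.4467, 4.3681) (17.7698, 13.6141) (0, 2.6245) (0, 0) (24.7339, 0)]  |A|=211.7445
11. canonical 5-gon: [(25.4467, 4.3681) (17.7698, 13.6141) (0, 2.6245) (0, 0) (24.7339, 0)]
12. shoelace: 211.7445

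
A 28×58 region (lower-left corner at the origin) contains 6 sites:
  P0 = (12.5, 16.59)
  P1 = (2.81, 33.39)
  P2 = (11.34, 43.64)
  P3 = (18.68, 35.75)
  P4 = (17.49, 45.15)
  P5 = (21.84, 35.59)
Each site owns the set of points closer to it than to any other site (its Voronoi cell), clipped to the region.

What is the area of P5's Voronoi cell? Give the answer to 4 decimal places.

Area of P5's cell: 155.1365

1. box [0,28]×[0,58]: [(0, 0) (28, 0) (28, 58) (0, 58)]
2. ⊥bis P5·P0 via (17.17,26.09): [(0, 34.5304) (28, 20.7662) (28, 58) (0, 58)]  |A|=849.8475
3. ⊥bis P5·P1 via (12.325,34.49): [(13.0627, 28.1091) (28, 20.7662) (28, 58) (9.6071, 58)]  |A|=552.9773
4. ⊥bis P5·P2 via (16.59,39.615): [(12.369, 34.1094) (13.0627, 28.1091) (28, 20.7662) (28, 54.4976)]  |A|=305.895
5. ⊥bis P5·P3 via (20.26,35.67): [(20.7334, 45.0194) (19.7117, 24.8406) (28, 20.7662) (28, 54.4976)]  |A|=208.2624
6. ⊥bis P5·P4 via (19.665,40.37): [(20.5176, 40.758) (19.7117, 24.8406) (28, 20.7662) (28, 44.1626)]  |A|=155.1365
7. canonical 4-gon: [(20.5176, 40.758) (19.7117, 24.8406) (28, 20.7662) (28, 44.1626)]
8. shoelace: 155.1365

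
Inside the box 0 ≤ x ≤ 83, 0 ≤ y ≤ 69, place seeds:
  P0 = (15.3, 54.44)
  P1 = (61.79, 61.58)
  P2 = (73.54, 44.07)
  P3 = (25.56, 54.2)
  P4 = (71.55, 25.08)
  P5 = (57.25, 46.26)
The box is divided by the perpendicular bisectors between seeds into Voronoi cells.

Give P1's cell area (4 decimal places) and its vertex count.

1. box [0,83]×[0,69]: [(0, 0) (83, 0) (83, 69) (0, 69)]
2. ⊥bis P1·P0 via (38.545,58.01): [(47.4543, 0) (83, 0) (83, 69) (36.8571, 69)]  |A|=2818.2568
3. ⊥bis P1·P2 via (67.665,52.825): [(41.9876, 35.5943) (83, 63.1155) (83, 69) (36.8571, 69)]  |A|=891.3858
4. ⊥bis P1·P3 via (43.675,57.89): [(47.4675, 39.2716) (83, 63.1155) (83, 69) (41.4119, 69)]  |A|=722.7196
5. ⊥bis P1·P4 via (66.67,43.33): [(47.4675, 39.2716) (83, 63.1155) (83, 69) (41.4119, 69)]  |A|=722.7196
6. ⊥bis P1·P5 via (59.52,53.92): [(43.5177, 58.6622) (66.3018, 51.9102) (83, 63.1155) (83, 69) (41.4119, 69)]  |A|=515.1553
7. canonical 5-gon: [(43.5177, 58.6622) (66.3018, 51.9102) (83, 63.1155) (83, 69) (41.4119, 69)]
8. shoelace: 515.1553

Area of P1's cell: 515.1553 (5 vertices)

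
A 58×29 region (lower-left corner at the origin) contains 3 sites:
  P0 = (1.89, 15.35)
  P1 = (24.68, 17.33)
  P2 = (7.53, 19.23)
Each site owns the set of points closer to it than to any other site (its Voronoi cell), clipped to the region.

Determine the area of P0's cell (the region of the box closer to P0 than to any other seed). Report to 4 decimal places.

Area of P0's cell: 197.3849

1. box [0,58]×[0,29]: [(0, 0) (58, 0) (58, 29) (0, 29)]
2. ⊥bis P0·P1 via (13.285,16.34): [(0, 0) (14.7046, 0) (12.1851, 29) (0, 29)]  |A|=389.9009
3. ⊥bis P0·P2 via (4.71,17.29): [(0, 24.1365) (0, 0) (14.7046, 0) (14.43, 3.1609)]  |A|=197.3849
4. canonical 4-gon: [(0, 24.1365) (0, 0) (14.7046, 0) (14.43, 3.1609)]
5. shoelace: 197.3849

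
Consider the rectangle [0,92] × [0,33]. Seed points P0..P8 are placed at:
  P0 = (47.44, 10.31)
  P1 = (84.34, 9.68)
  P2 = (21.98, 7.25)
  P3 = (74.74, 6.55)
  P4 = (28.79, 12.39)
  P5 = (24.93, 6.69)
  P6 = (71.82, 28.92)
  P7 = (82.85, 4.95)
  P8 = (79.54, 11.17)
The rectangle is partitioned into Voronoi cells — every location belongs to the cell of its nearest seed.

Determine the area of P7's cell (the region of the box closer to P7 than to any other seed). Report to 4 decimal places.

1. box [0,92]×[0,33]: [(0, 0) (92, 0) (92, 33) (0, 33)]
2. ⊥bis P7·P0 via (65.145,7.63): [(63.99, 0) (92, 0) (92, 33) (68.9852, 33)]  |A|=841.9076
3. ⊥bis P7·P1 via (83.595,7.315): [(65.9392, 12.8768) (63.99, 0) (92, 0) (92, 4.6673)]  |A|=241.156
4. ⊥bis P7·P2 via (52.415,6.1): [(65.9392, 12.8768) (63.99, 0) (92, 0) (92, 4.6673)]  |A|=241.156
5. ⊥bis P7·P3 via (78.795,5.75): [(79.3665, 8.647) (77.6606, 0) (92, 0) (92, 4.6673)]  |A|=91.4788
6. ⊥bis P7·P4 via (55.82,8.67): [(79.3665, 8.647) (77.6606, 0) (92, 0) (92, 4.6673)]  |A|=91.4788
7. ⊥bis P7·P5 via (53.89,5.82): [(79.3665, 8.647) (77.6606, 0) (92, 0) (92, 4.6673)]  |A|=91.4788
8. ⊥bis P7·P6 via (77.335,16.935): [(79.3665, 8.647) (77.6606, 0) (92, 0) (92, 4.6673)]  |A|=91.4788
9. ⊥bis P7·P8 via (81.195,8.06): [(81.208, 8.0669) (79.0227, 6.904) (77.6606, 0) (92, 0) (92, 4.6673)]  |A|=89.7742
10. canonical 5-gon: [(81.208, 8.0669) (79.0227, 6.904) (77.6606, 0) (92, 0) (92, 4.6673)]
11. shoelace: 89.7742

Area of P7's cell: 89.7742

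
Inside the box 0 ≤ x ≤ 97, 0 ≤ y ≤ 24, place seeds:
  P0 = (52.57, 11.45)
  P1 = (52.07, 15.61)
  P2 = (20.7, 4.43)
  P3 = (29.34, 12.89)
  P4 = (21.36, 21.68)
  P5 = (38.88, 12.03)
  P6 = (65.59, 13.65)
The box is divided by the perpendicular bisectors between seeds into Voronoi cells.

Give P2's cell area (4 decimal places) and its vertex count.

1. box [0,97]×[0,24]: [(0, 0) (97, 0) (97, 24) (0, 24)]
2. ⊥bis P2·P0 via (36.635,7.94): [(0, 0) (38.3839, 0) (33.0975, 24) (0, 24)]  |A|=857.7769
3. ⊥bis P2·P1 via (36.385,10.02): [(0, 0) (38.3839, 0) (35.84, 11.5492) (31.4026, 24) (0, 24)]  |A|=847.226
4. ⊥bis P2·P3 via (25.02,8.66): [(0, 0) (33.4996, 0) (9.9996, 24) (0, 24)]  |A|=521.99
5. ⊥bis P2·P4 via (21.03,13.055): [(0, 13.8596) (0, 0) (33.4996, 0) (20.7044, 13.0675)]  |A|=362.3546
6. ⊥bis P2·P5 via (29.79,8.23): [(0, 13.8596) (0, 0) (33.2305, 0) (33.03, 0.4796) (20.7044, 13.0675)]  |A|=362.2901
7. ⊥bis P2·P6 via (43.145,9.04): [(0, 13.8596) (0, 0) (33.2305, 0) (33.03, 0.4796) (20.7044, 13.0675)]  |A|=362.2901
8. canonical 5-gon: [(0, 13.8596) (0, 0) (33.2305, 0) (33.03, 0.4796) (20.7044, 13.0675)]
9. shoelace: 362.2901

Area of P2's cell: 362.2901 (5 vertices)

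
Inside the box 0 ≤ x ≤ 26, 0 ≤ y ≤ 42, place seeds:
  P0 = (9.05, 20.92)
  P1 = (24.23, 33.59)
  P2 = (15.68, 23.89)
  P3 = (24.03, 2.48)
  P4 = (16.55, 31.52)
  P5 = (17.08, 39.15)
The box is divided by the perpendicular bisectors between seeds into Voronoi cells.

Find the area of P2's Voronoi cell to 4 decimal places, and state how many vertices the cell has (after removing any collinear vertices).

Area of P2's cell: 169.8929 (5 vertices)

1. box [0,26]×[0,42]: [(0, 0) (26, 0) (26, 42) (0, 42)]
2. ⊥bis P2·P0 via (12.365,22.405): [(22.4016, 0) (26, 0) (26, 42) (3.5871, 42)]  |A|=546.2357
3. ⊥bis P2·P1 via (19.955,28.74): [(22.4016, 0) (26, 0) (26, 23.4117) (4.9115, 42) (3.5871, 42)]  |A|=350.2356
4. ⊥bis P2·P3 via (19.855,13.185): [(16.9949, 12.0696) (26, 15.5816) (26, 23.4117) (4.9115, 42) (3.5871, 42)]  |A|=258.3635
5. ⊥bis P2·P4 via (16.115,27.705): [(9.6611, 28.4409) (16.9949, 12.0696) (26, 15.5816) (26, 23.4117) (21.8742, 27.0483)]  |A|=169.8929
6. ⊥bis P2·P5 via (16.38,31.52): [(9.6611, 28.4409) (16.9949, 12.0696) (26, 15.5816) (26, 23.4117) (21.8742, 27.0483)]  |A|=169.8929
7. canonical 5-gon: [(9.6611, 28.4409) (16.9949, 12.0696) (26, 15.5816) (26, 23.4117) (21.8742, 27.0483)]
8. shoelace: 169.8929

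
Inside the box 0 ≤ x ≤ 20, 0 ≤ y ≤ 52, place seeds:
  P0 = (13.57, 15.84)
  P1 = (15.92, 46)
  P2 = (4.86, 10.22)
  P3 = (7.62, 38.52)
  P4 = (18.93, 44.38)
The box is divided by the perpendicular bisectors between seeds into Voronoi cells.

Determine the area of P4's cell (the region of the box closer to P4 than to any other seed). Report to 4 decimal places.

1. box [0,20]×[0,52]: [(0, 0) (20, 0) (20, 52) (0, 52)]
2. ⊥bis P4·P0 via (16.25,30.11): [(0, 33.1619) (20, 29.4057) (20, 52) (0, 52)]  |A|=414.3242
3. ⊥bis P4·P1 via (17.425,45.19): [(9.946, 31.2939) (20, 29.4057) (20, 49.9744)]  |A|=103.3983
4. ⊥bis P4·P2 via (11.895,27.3): [(9.946, 31.2939) (20, 29.4057) (20, 49.9744)]  |A|=103.3983
5. ⊥bis P4·P3 via (13.275,41.45): [(14.3232, 39.4269) (19.4632, 29.5065) (20, 29.4057) (20, 49.9744)]  |A|=60.7852
6. canonical 4-gon: [(14.3232, 39.4269) (19.4632, 29.5065) (20, 29.4057) (20, 49.9744)]
7. shoelace: 60.7852

Area of P4's cell: 60.7852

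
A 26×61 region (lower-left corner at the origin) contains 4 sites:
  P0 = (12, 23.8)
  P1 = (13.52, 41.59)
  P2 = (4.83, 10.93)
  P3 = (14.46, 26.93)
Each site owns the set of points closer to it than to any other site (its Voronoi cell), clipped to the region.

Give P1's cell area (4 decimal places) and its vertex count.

1. box [0,26]×[0,61]: [(0, 0) (26, 0) (26, 61) (0, 61)]
2. ⊥bis P1·P0 via (12.76,32.695): [(0, 33.7852) (26, 31.5638) (26, 61) (0, 61)]  |A|=736.4632
3. ⊥bis P1·P2 via (9.175,26.26): [(0, 33.7852) (26, 31.5638) (26, 61) (0, 61)]  |A|=736.4632
4. ⊥bis P1·P3 via (13.99,34.26): [(0, 33.7852) (2.8234, 33.544) (26, 35.0301) (26, 61) (0, 61)]  |A|=696.2943
5. canonical 5-gon: [(0, 33.7852) (2.8234, 33.544) (26, 35.0301) (26, 61) (0, 61)]
6. shoelace: 696.2943

Area of P1's cell: 696.2943 (5 vertices)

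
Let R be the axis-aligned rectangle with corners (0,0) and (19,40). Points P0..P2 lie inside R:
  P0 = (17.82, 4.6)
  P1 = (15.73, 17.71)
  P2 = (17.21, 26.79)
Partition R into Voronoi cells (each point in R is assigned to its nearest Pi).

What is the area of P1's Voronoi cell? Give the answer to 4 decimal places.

1. box [0,19]×[0,40]: [(0, 0) (19, 0) (19, 40) (0, 40)]
2. ⊥bis P1·P0 via (16.775,11.155): [(0, 8.4807) (19, 11.5097) (19, 40) (0, 40)]  |A|=570.0909
3. ⊥bis P1·P2 via (16.47,22.25): [(0, 24.9345) (0, 8.4807) (19, 11.5097) (19, 21.8376)]  |A|=254.4264
4. canonical 4-gon: [(0, 24.9345) (0, 8.4807) (19, 11.5097) (19, 21.8376)]
5. shoelace: 254.4264

Area of P1's cell: 254.4264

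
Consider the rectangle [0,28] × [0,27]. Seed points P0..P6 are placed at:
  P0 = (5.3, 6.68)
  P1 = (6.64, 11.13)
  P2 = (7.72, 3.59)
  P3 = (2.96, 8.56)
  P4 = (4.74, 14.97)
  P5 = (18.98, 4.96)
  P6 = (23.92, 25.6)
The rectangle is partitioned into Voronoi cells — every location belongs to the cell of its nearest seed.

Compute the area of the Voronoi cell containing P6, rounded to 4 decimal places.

Area of P6's cell: 167.9564

1. box [0,28]×[0,27]: [(0, 0) (28, 0) (28, 27) (0, 27)]
2. ⊥bis P6·P0 via (14.61,16.14): [(28, 2.9623) (28, 27) (3.575, 27)]  |A|=293.5599
3. ⊥bis P6·P1 via (15.28,18.365): [(28, 3.1748) (28, 27) (8.0492, 27)]  |A|=237.6656
4. ⊥bis P6·P2 via (15.82,14.595): [(22.641, 9.5746) (28, 5.6302) (28, 27) (8.0492, 27)]  |A|=231.0866
5. ⊥bis P6·P3 via (13.44,17.08): [(22.641, 9.5746) (28, 5.6302) (28, 27) (8.0492, 27)]  |A|=231.0866
6. ⊥bis P6·P4 via (14.33,20.285): [(15.6174, 17.962) (22.641, 9.5746) (28, 5.6302) (28, 27) (10.6084, 27)]  |A|=219.5215
7. ⊥bis P6·P5 via (21.45,15.28): [(15.6174, 17.962) (16.9643, 16.3536) (28, 13.7123) (28, 27) (10.6084, 27)]  |A|=167.9564
8. canonical 5-gon: [(15.6174, 17.962) (16.9643, 16.3536) (28, 13.7123) (28, 27) (10.6084, 27)]
9. shoelace: 167.9564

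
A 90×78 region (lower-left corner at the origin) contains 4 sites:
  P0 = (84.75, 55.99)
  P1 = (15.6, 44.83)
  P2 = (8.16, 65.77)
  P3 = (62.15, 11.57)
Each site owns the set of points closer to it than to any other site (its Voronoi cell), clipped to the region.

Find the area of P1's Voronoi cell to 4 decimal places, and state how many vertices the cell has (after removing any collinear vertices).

Area of P1's cell: 2294.5973 (5 vertices)

1. box [0,90]×[0,78]: [(0, 0) (90, 0) (90, 78) (0, 78)]
2. ⊥bis P1·P0 via (50.175,50.41): [(0, 0) (58.3106, 0) (45.7223, 78) (0, 78)]  |A|=4057.2823
3. ⊥bis P1·P2 via (11.88,55.3): [(0, 51.079) (0, 0) (58.3106, 0) (47.3518, 67.9032)]  |A|=3189.0787
4. ⊥bis P1·P3 via (38.875,28.2): [(0, 51.079) (0, 0) (18.7261, 0) (51.0169, 45.1935) (47.3518, 67.9032)]  |A|=2294.5973
5. canonical 5-gon: [(0, 51.079) (0, 0) (18.7261, 0) (51.0169, 45.1935) (47.3518, 67.9032)]
6. shoelace: 2294.5973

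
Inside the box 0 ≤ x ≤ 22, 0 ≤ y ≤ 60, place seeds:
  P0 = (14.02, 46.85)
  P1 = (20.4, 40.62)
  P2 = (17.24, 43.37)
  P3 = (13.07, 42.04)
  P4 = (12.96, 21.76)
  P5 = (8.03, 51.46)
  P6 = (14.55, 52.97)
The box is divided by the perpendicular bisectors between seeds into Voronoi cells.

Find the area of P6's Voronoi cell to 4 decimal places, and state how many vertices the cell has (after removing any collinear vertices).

1. box [0,22]×[0,60]: [(0, 0) (22, 0) (22, 60) (0, 60)]
2. ⊥bis P6·P0 via (14.285,49.91): [(0, 51.1471) (22, 49.2419) (22, 60) (0, 60)]  |A|=215.7213
3. ⊥bis P6·P1 via (17.475,46.795): [(0, 51.1471) (22, 49.2419) (22, 60) (0, 60)]  |A|=215.7213
4. ⊥bis P6·P2 via (15.895,48.17): [(0, 51.1471) (20.2585, 49.3927) (22, 49.8807) (22, 60) (0, 60)]  |A|=215.1651
5. ⊥bis P6·P3 via (13.81,47.505): [(0, 51.1471) (20.2585, 49.3927) (22, 49.8807) (22, 60) (0, 60)]  |A|=215.1651
6. ⊥bis P6·P4 via (13.755,37.365): [(0, 51.1471) (20.2585, 49.3927) (22, 49.8807) (22, 60) (0, 60)]  |A|=215.1651
7. ⊥bis P6·P5 via (11.29,52.215): [(11.7735, 50.1275) (20.2585, 49.3927) (22, 49.8807) (22, 60) (9.487, 60)]  |A|=116.2201
8. canonical 5-gon: [(11.7735, 50.1275) (20.2585, 49.3927) (22, 49.8807) (22, 60) (9.487, 60)]
9. shoelace: 116.2201

Area of P6's cell: 116.2201 (5 vertices)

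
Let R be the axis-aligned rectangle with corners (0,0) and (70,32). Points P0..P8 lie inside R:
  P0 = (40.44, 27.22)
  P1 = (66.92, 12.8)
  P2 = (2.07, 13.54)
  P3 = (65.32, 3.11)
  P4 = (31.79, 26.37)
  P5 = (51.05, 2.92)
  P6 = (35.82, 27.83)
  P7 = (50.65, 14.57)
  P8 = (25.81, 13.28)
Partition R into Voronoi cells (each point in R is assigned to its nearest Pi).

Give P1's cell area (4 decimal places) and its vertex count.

Area of P1's cell: 249.3107 (4 vertices)

1. box [0,70]×[0,32]: [(0, 0) (70, 0) (70, 32) (0, 32)]
2. ⊥bis P1·P0 via (53.68,20.01): [(42.7833, 0) (70, 0) (70, 32) (60.2093, 32)]  |A|=592.1182
3. ⊥bis P1·P2 via (34.495,13.17): [(42.7833, 0) (70, 0) (70, 32) (60.2093, 32)]  |A|=592.1182
4. ⊥bis P1·P3 via (66.12,7.955): [(48.6832, 10.8341) (70, 7.3143) (70, 32) (60.2093, 32)]  |A|=366.7242
5. ⊥bis P1·P4 via (49.355,19.585): [(48.6832, 10.8341) (70, 7.3143) (70, 32) (60.2093, 32)]  |A|=366.7242
6. ⊥bis P1·P5 via (58.985,7.86): [(52.6259, 18.0744) (58.1016, 9.279) (70, 7.3143) (70, 32) (60.2093, 32)]  |A|=329.5625
7. ⊥bis P1·P6 via (51.37,20.315): [(52.6259, 18.0744) (58.1016, 9.279) (70, 7.3143) (70, 32) (60.2093, 32)]  |A|=329.5625
8. ⊥bis P1·P7 via (58.785,13.685): [(58.3021, 9.2459) (70, 7.3143) (70, 32) (60.7775, 32)]  |A|=249.3107
9. ⊥bis P1·P8 via (46.365,13.04): [(58.3021, 9.2459) (70, 7.3143) (70, 32) (60.7775, 32)]  |A|=249.3107
10. canonical 4-gon: [(58.3021, 9.2459) (70, 7.3143) (70, 32) (60.7775, 32)]
11. shoelace: 249.3107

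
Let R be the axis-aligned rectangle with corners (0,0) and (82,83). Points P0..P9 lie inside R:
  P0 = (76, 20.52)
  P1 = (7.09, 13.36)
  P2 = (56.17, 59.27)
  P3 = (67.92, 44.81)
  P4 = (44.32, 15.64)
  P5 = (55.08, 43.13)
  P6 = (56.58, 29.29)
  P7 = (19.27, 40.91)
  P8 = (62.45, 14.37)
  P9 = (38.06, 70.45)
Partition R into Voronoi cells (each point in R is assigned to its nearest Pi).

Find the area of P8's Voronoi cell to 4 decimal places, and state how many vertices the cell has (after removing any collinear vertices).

1. box [0,82]×[0,83]: [(0, 0) (82, 0) (82, 83) (0, 83)]
2. ⊥bis P8·P0 via (69.225,17.445): [(0, 0) (77.1428, 0) (39.4713, 83) (0, 83)]  |A|=4839.485
3. ⊥bis P8·P1 via (34.77,13.865): [(35.023, 0) (77.1428, 0) (39.4713, 83) (33.5087, 83)]  |A|=1995.4218
4. ⊥bis P8·P2 via (59.31,36.82): [(34.4147, 33.338) (35.023, 0) (77.1428, 0) (60.3643, 36.9675)]  |A|=1212.1887
5. ⊥bis P8·P3 via (65.185,29.59): [(39.9891, 34.1177) (34.4147, 33.338) (35.023, 0) (77.1428, 0) (63.5819, 29.8781)]  |A|=1135.38
6. ⊥bis P8·P4 via (53.385,15.005): [(54.5407, 31.5028) (52.3339, 0) (77.1428, 0) (63.5819, 29.8781)]  |A|=514.8269
7. ⊥bis P8·P5 via (58.765,28.75): [(63.3381, 29.9219) (54.2671, 27.5974) (52.3339, 0) (77.1428, 0) (63.5819, 29.8781)]  |A|=497.432
8. ⊥bis P8·P6 via (59.515,21.83): [(53.7029, 19.5433) (52.3339, 0) (77.1428, 0) (66.0651, 24.407)]  |A|=420.2263
9. ⊥bis P8·P7 via (40.86,27.64): [(53.7029, 19.5433) (52.3339, 0) (77.1428, 0) (66.0651, 24.407)]  |A|=420.2263
10. ⊥bis P8·P9 via (50.255,42.41): [(53.7029, 19.5433) (52.3339, 0) (77.1428, 0) (66.0651, 24.407)]  |A|=420.2263
11. canonical 4-gon: [(53.7029, 19.5433) (52.3339, 0) (77.1428, 0) (66.0651, 24.407)]
12. shoelace: 420.2263

Area of P8's cell: 420.2263 (4 vertices)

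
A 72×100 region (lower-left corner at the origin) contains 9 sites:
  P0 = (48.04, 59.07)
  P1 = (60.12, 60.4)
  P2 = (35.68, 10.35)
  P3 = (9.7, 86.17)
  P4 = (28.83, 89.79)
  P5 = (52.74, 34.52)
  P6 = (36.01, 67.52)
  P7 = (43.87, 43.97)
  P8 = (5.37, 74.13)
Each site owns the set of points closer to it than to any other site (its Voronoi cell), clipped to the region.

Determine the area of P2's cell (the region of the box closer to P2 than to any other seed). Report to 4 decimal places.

1. box [0,72]×[0,100]: [(0, 0) (72, 0) (72, 100) (0, 100)]
2. ⊥bis P2·P0 via (41.86,34.71): [(0, 45.3297) (0, 0) (72, 0) (72, 27.0636)]  |A|=2606.1588
3. ⊥bis P2·P1 via (47.9,35.375): [(57.2655, 30.8017) (0, 45.3297) (0, 0) (72, 0) (72, 23.6067)]  |A|=2580.6906
4. ⊥bis P2·P3 via (22.69,48.26): [(57.2655, 30.8017) (8.1236, 43.2688) (0, 40.4852) (0, 0) (72, 0) (72, 23.6067)]  |A|=2561.0135
5. ⊥bis P2·P4 via (32.255,50.07): [(57.2655, 30.8017) (8.1236, 43.2688) (0, 40.4852) (0, 0) (72, 0) (72, 23.6067)]  |A|=2561.0135
6. ⊥bis P2·P5 via (44.21,22.435): [(18.3799, 40.6668) (8.1236, 43.2688) (0, 40.4852) (0, 0) (72, 0) (72, 2.8199)]  |A|=1936.5046
7. ⊥bis P2·P6 via (35.845,38.935): [(20.7096, 39.0224) (0, 39.1419) (0, 0) (72, 0) (72, 2.8199)]  |A|=1882.4284
8. ⊥bis P2·P7 via (39.775,27.16): [(36.3251, 28.0004) (0, 36.8494) (0, 0) (72, 0) (72, 2.8199)]  |A|=1727.5935
9. ⊥bis P2·P8 via (20.525,42.24): [(36.3251, 28.0004) (6.0702, 35.3707) (0, 32.486) (0, 0) (72, 0) (72, 2.8199)]  |A|=1714.3501
10. canonical 6-gon: [(36.3251, 28.0004) (6.0702, 35.3707) (0, 32.486) (0, 0) (72, 0) (72, 2.8199)]
11. shoelace: 1714.3501

Area of P2's cell: 1714.3501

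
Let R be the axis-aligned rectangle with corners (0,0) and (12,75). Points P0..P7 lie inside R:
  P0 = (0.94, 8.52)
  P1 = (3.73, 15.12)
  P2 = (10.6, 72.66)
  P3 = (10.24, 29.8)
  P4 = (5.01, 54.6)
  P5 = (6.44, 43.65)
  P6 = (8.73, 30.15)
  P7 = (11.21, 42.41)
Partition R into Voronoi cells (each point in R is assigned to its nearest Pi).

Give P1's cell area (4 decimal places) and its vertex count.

1. box [0,12]×[0,75]: [(0, 0) (12, 0) (12, 75) (0, 75)]
2. ⊥bis P1·P0 via (2.335,11.82): [(0, 12.8071) (12, 7.7343) (12, 75) (0, 75)]  |A|=776.7515
3. ⊥bis P1·P2 via (7.165,43.89): [(0, 44.7455) (0, 12.8071) (12, 7.7343) (12, 43.3127)]  |A|=405.1007
4. ⊥bis P1·P3 via (6.985,22.46): [(0, 25.5576) (0, 12.8071) (12, 7.7343) (12, 20.236)]  |A|=151.5132
5. ⊥bis P1·P4 via (4.37,34.86): [(0, 25.5576) (0, 12.8071) (12, 7.7343) (12, 20.236)]  |A|=151.5132
6. ⊥bis P1·P5 via (5.085,29.385): [(0, 25.5576) (0, 12.8071) (12, 7.7343) (12, 20.236)]  |A|=151.5132
7. ⊥bis P1·P6 via (6.23,22.635): [(7.6725, 22.1551) (0, 24.7075) (0, 12.8071) (12, 7.7343) (12, 20.236)]  |A|=148.2523
8. ⊥bis P1·P7 via (7.47,28.765): [(7.6725, 22.1551) (0, 24.7075) (0, 12.8071) (12, 7.7343) (12, 20.236)]  |A|=148.2523
9. canonical 5-gon: [(7.6725, 22.1551) (0, 24.7075) (0, 12.8071) (12, 7.7343) (12, 20.236)]
10. shoelace: 148.2523

Area of P1's cell: 148.2523 (5 vertices)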